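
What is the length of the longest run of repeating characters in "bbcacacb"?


Input: "bbcacacb"
Scanning for longest run:
  Position 1 ('b'): continues run of 'b', length=2
  Position 2 ('c'): new char, reset run to 1
  Position 3 ('a'): new char, reset run to 1
  Position 4 ('c'): new char, reset run to 1
  Position 5 ('a'): new char, reset run to 1
  Position 6 ('c'): new char, reset run to 1
  Position 7 ('b'): new char, reset run to 1
Longest run: 'b' with length 2

2


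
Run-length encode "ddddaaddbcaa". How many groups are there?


Input: ddddaaddbcaa
Scanning for consecutive runs:
  Group 1: 'd' x 4 (positions 0-3)
  Group 2: 'a' x 2 (positions 4-5)
  Group 3: 'd' x 2 (positions 6-7)
  Group 4: 'b' x 1 (positions 8-8)
  Group 5: 'c' x 1 (positions 9-9)
  Group 6: 'a' x 2 (positions 10-11)
Total groups: 6

6


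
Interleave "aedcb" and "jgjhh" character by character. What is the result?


Interleaving "aedcb" and "jgjhh":
  Position 0: 'a' from first, 'j' from second => "aj"
  Position 1: 'e' from first, 'g' from second => "eg"
  Position 2: 'd' from first, 'j' from second => "dj"
  Position 3: 'c' from first, 'h' from second => "ch"
  Position 4: 'b' from first, 'h' from second => "bh"
Result: ajegdjchbh

ajegdjchbh


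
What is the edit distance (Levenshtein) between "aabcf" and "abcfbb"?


Computing edit distance: "aabcf" -> "abcfbb"
DP table:
           a    b    c    f    b    b
      0    1    2    3    4    5    6
  a   1    0    1    2    3    4    5
  a   2    1    1    2    3    4    5
  b   3    2    1    2    3    3    4
  c   4    3    2    1    2    3    4
  f   5    4    3    2    1    2    3
Edit distance = dp[5][6] = 3

3


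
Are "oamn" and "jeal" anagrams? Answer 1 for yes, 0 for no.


Strings: "oamn", "jeal"
Sorted first:  amno
Sorted second: aejl
Differ at position 1: 'm' vs 'e' => not anagrams

0


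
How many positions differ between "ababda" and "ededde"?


Comparing "ababda" and "ededde" position by position:
  Position 0: 'a' vs 'e' => DIFFER
  Position 1: 'b' vs 'd' => DIFFER
  Position 2: 'a' vs 'e' => DIFFER
  Position 3: 'b' vs 'd' => DIFFER
  Position 4: 'd' vs 'd' => same
  Position 5: 'a' vs 'e' => DIFFER
Positions that differ: 5

5


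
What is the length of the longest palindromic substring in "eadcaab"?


Input: "eadcaab"
Checking substrings for palindromes:
  [4:6] "aa" (len 2) => palindrome
Longest palindromic substring: "aa" with length 2

2


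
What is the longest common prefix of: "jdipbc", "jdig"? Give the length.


Words: jdipbc, jdig
  Position 0: all 'j' => match
  Position 1: all 'd' => match
  Position 2: all 'i' => match
  Position 3: ('p', 'g') => mismatch, stop
LCP = "jdi" (length 3)

3


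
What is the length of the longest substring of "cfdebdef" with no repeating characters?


Input: "cfdebdef"
Sliding window (track last position of each char):
  Position 0 ('c'): window [0,0] length 1 -- new best
  Position 1 ('f'): window [0,1] length 2 -- new best
  Position 2 ('d'): window [0,2] length 3 -- new best
  Position 3 ('e'): window [0,3] length 4 -- new best
  Position 4 ('b'): window [0,4] length 5 -- new best
  Position 5 ('d'): repeat (last at 2), move window start to 3
  Position 5 ('d'): window [3,5] length 3
  Position 6 ('e'): repeat (last at 3), move window start to 4
  Position 6 ('e'): window [4,6] length 3
  Position 7 ('f'): window [4,7] length 4
Longest substring with no repeats: "cfdeb" with length 5

5


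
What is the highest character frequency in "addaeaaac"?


Input: addaeaaac
Character counts:
  'a': 5
  'c': 1
  'd': 2
  'e': 1
Maximum frequency: 5

5


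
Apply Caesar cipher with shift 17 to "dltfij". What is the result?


Caesar cipher: shift "dltfij" by 17
  'd' (pos 3) + 17 = pos 20 = 'u'
  'l' (pos 11) + 17 = pos 2 = 'c'
  't' (pos 19) + 17 = pos 10 = 'k'
  'f' (pos 5) + 17 = pos 22 = 'w'
  'i' (pos 8) + 17 = pos 25 = 'z'
  'j' (pos 9) + 17 = pos 0 = 'a'
Result: uckwza

uckwza


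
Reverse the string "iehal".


Input: iehal
Reading characters right to left:
  Position 4: 'l'
  Position 3: 'a'
  Position 2: 'h'
  Position 1: 'e'
  Position 0: 'i'
Reversed: lahei

lahei


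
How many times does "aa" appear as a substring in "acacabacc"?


Searching for "aa" in "acacabacc"
Scanning each position:
  Position 0: "ac" => no
  Position 1: "ca" => no
  Position 2: "ac" => no
  Position 3: "ca" => no
  Position 4: "ab" => no
  Position 5: "ba" => no
  Position 6: "ac" => no
  Position 7: "cc" => no
Total occurrences: 0

0


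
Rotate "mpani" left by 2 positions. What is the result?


Input: "mpani", rotate left by 2
First 2 characters: "mp"
Remaining characters: "ani"
Concatenate remaining + first: "ani" + "mp" = "animp"

animp


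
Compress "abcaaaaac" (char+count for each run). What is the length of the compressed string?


Input: abcaaaaac
Runs:
  'a' x 1 => "a1"
  'b' x 1 => "b1"
  'c' x 1 => "c1"
  'a' x 5 => "a5"
  'c' x 1 => "c1"
Compressed: "a1b1c1a5c1"
Compressed length: 10

10


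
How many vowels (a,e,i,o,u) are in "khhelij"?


Input: khhelij
Checking each character:
  'k' at position 0: consonant
  'h' at position 1: consonant
  'h' at position 2: consonant
  'e' at position 3: vowel (running total: 1)
  'l' at position 4: consonant
  'i' at position 5: vowel (running total: 2)
  'j' at position 6: consonant
Total vowels: 2

2


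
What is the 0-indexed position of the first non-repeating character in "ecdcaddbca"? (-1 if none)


Input: ecdcaddbca
Character frequencies:
  'a': 2
  'b': 1
  'c': 3
  'd': 3
  'e': 1
Scanning left to right for freq == 1:
  Position 0 ('e'): unique! => answer = 0

0


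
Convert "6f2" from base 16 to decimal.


Input: "6f2" in base 16
Positional expansion:
  Digit '6' (value 6) x 16^2 = 1536
  Digit 'f' (value 15) x 16^1 = 240
  Digit '2' (value 2) x 16^0 = 2
Sum = 1778

1778


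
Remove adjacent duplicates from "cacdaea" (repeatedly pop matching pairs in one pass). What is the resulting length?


Input: cacdaea
Stack-based adjacent duplicate removal:
  Read 'c': push. Stack: c
  Read 'a': push. Stack: ca
  Read 'c': push. Stack: cac
  Read 'd': push. Stack: cacd
  Read 'a': push. Stack: cacda
  Read 'e': push. Stack: cacdae
  Read 'a': push. Stack: cacdaea
Final stack: "cacdaea" (length 7)

7


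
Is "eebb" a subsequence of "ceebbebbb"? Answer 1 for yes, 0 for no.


Check if "eebb" is a subsequence of "ceebbebbb"
Greedy scan:
  Position 0 ('c'): no match needed
  Position 1 ('e'): matches sub[0] = 'e'
  Position 2 ('e'): matches sub[1] = 'e'
  Position 3 ('b'): matches sub[2] = 'b'
  Position 4 ('b'): matches sub[3] = 'b'
  Position 5 ('e'): no match needed
  Position 6 ('b'): no match needed
  Position 7 ('b'): no match needed
  Position 8 ('b'): no match needed
All 4 characters matched => is a subsequence

1


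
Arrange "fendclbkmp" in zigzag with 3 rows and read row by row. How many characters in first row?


Zigzag "fendclbkmp" into 3 rows:
Placing characters:
  'f' => row 0
  'e' => row 1
  'n' => row 2
  'd' => row 1
  'c' => row 0
  'l' => row 1
  'b' => row 2
  'k' => row 1
  'm' => row 0
  'p' => row 1
Rows:
  Row 0: "fcm"
  Row 1: "edlkp"
  Row 2: "nb"
First row length: 3

3


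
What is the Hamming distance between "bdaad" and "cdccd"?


Comparing "bdaad" and "cdccd" position by position:
  Position 0: 'b' vs 'c' => differ
  Position 1: 'd' vs 'd' => same
  Position 2: 'a' vs 'c' => differ
  Position 3: 'a' vs 'c' => differ
  Position 4: 'd' vs 'd' => same
Total differences (Hamming distance): 3

3


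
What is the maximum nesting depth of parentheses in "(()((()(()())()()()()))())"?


Input: "(()((()(()())()()()()))())"
Tracking depth:
  Position 0 '(': depth becomes 1
  Position 1 '(': depth becomes 2
  Position 2 ')': depth becomes 1
  Position 3 '(': depth becomes 2
  Position 4 '(': depth becomes 3
  Position 5 '(': depth becomes 4
  Position 6 ')': depth becomes 3
  Position 7 '(': depth becomes 4
  Position 8 '(': depth becomes 5
  Position 9 ')': depth becomes 4
  Position 10 '(': depth becomes 5
  Position 11 ')': depth becomes 4
  Position 12 ')': depth becomes 3
  Position 13 '(': depth becomes 4
  Position 14 ')': depth becomes 3
  Position 15 '(': depth becomes 4
  Position 16 ')': depth becomes 3
  Position 17 '(': depth becomes 4
  Position 18 ')': depth becomes 3
  Position 19 '(': depth becomes 4
  Position 20 ')': depth becomes 3
  Position 21 ')': depth becomes 2
  Position 22 ')': depth becomes 1
  Position 23 '(': depth becomes 2
  Position 24 ')': depth becomes 1
  Position 25 ')': depth becomes 0
Maximum depth reached: 5

5


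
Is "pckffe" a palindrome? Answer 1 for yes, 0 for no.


Input: pckffe
Reversed: effkcp
  Compare pos 0 ('p') with pos 5 ('e'): MISMATCH
  Compare pos 1 ('c') with pos 4 ('f'): MISMATCH
  Compare pos 2 ('k') with pos 3 ('f'): MISMATCH
Result: not a palindrome

0


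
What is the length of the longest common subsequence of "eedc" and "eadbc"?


LCS of "eedc" and "eadbc"
DP table:
           e    a    d    b    c
      0    0    0    0    0    0
  e   0    1    1    1    1    1
  e   0    1    1    1    1    1
  d   0    1    1    2    2    2
  c   0    1    1    2    2    3
LCS length = dp[4][5] = 3

3


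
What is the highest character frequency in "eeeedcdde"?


Input: eeeedcdde
Character counts:
  'c': 1
  'd': 3
  'e': 5
Maximum frequency: 5

5


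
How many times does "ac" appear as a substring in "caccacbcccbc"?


Searching for "ac" in "caccacbcccbc"
Scanning each position:
  Position 0: "ca" => no
  Position 1: "ac" => MATCH
  Position 2: "cc" => no
  Position 3: "ca" => no
  Position 4: "ac" => MATCH
  Position 5: "cb" => no
  Position 6: "bc" => no
  Position 7: "cc" => no
  Position 8: "cc" => no
  Position 9: "cb" => no
  Position 10: "bc" => no
Total occurrences: 2

2


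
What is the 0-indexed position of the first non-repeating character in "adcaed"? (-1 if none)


Input: adcaed
Character frequencies:
  'a': 2
  'c': 1
  'd': 2
  'e': 1
Scanning left to right for freq == 1:
  Position 0 ('a'): freq=2, skip
  Position 1 ('d'): freq=2, skip
  Position 2 ('c'): unique! => answer = 2

2


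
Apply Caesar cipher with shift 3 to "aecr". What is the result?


Caesar cipher: shift "aecr" by 3
  'a' (pos 0) + 3 = pos 3 = 'd'
  'e' (pos 4) + 3 = pos 7 = 'h'
  'c' (pos 2) + 3 = pos 5 = 'f'
  'r' (pos 17) + 3 = pos 20 = 'u'
Result: dhfu

dhfu


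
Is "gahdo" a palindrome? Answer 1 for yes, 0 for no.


Input: gahdo
Reversed: odhag
  Compare pos 0 ('g') with pos 4 ('o'): MISMATCH
  Compare pos 1 ('a') with pos 3 ('d'): MISMATCH
Result: not a palindrome

0


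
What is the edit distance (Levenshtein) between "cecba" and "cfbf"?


Computing edit distance: "cecba" -> "cfbf"
DP table:
           c    f    b    f
      0    1    2    3    4
  c   1    0    1    2    3
  e   2    1    1    2    3
  c   3    2    2    2    3
  b   4    3    3    2    3
  a   5    4    4    3    3
Edit distance = dp[5][4] = 3

3


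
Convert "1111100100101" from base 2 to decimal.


Input: "1111100100101" in base 2
Positional expansion:
  Digit '1' (value 1) x 2^12 = 4096
  Digit '1' (value 1) x 2^11 = 2048
  Digit '1' (value 1) x 2^10 = 1024
  Digit '1' (value 1) x 2^9 = 512
  Digit '1' (value 1) x 2^8 = 256
  Digit '0' (value 0) x 2^7 = 0
  Digit '0' (value 0) x 2^6 = 0
  Digit '1' (value 1) x 2^5 = 32
  Digit '0' (value 0) x 2^4 = 0
  Digit '0' (value 0) x 2^3 = 0
  Digit '1' (value 1) x 2^2 = 4
  Digit '0' (value 0) x 2^1 = 0
  Digit '1' (value 1) x 2^0 = 1
Sum = 7973

7973


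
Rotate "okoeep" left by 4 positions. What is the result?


Input: "okoeep", rotate left by 4
First 4 characters: "okoe"
Remaining characters: "ep"
Concatenate remaining + first: "ep" + "okoe" = "epokoe"

epokoe


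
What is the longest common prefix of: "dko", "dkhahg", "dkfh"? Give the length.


Words: dko, dkhahg, dkfh
  Position 0: all 'd' => match
  Position 1: all 'k' => match
  Position 2: ('o', 'h', 'f') => mismatch, stop
LCP = "dk" (length 2)

2


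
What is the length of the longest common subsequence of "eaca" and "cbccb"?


LCS of "eaca" and "cbccb"
DP table:
           c    b    c    c    b
      0    0    0    0    0    0
  e   0    0    0    0    0    0
  a   0    0    0    0    0    0
  c   0    1    1    1    1    1
  a   0    1    1    1    1    1
LCS length = dp[4][5] = 1

1


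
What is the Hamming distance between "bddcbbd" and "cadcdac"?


Comparing "bddcbbd" and "cadcdac" position by position:
  Position 0: 'b' vs 'c' => differ
  Position 1: 'd' vs 'a' => differ
  Position 2: 'd' vs 'd' => same
  Position 3: 'c' vs 'c' => same
  Position 4: 'b' vs 'd' => differ
  Position 5: 'b' vs 'a' => differ
  Position 6: 'd' vs 'c' => differ
Total differences (Hamming distance): 5

5


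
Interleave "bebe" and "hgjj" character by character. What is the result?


Interleaving "bebe" and "hgjj":
  Position 0: 'b' from first, 'h' from second => "bh"
  Position 1: 'e' from first, 'g' from second => "eg"
  Position 2: 'b' from first, 'j' from second => "bj"
  Position 3: 'e' from first, 'j' from second => "ej"
Result: bhegbjej

bhegbjej


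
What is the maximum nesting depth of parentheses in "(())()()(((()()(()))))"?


Input: "(())()()(((()()(()))))"
Tracking depth:
  Position 0 '(': depth becomes 1
  Position 1 '(': depth becomes 2
  Position 2 ')': depth becomes 1
  Position 3 ')': depth becomes 0
  Position 4 '(': depth becomes 1
  Position 5 ')': depth becomes 0
  Position 6 '(': depth becomes 1
  Position 7 ')': depth becomes 0
  Position 8 '(': depth becomes 1
  Position 9 '(': depth becomes 2
  Position 10 '(': depth becomes 3
  Position 11 '(': depth becomes 4
  Position 12 ')': depth becomes 3
  Position 13 '(': depth becomes 4
  Position 14 ')': depth becomes 3
  Position 15 '(': depth becomes 4
  Position 16 '(': depth becomes 5
  Position 17 ')': depth becomes 4
  Position 18 ')': depth becomes 3
  Position 19 ')': depth becomes 2
  Position 20 ')': depth becomes 1
  Position 21 ')': depth becomes 0
Maximum depth reached: 5

5


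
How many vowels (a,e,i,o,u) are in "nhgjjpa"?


Input: nhgjjpa
Checking each character:
  'n' at position 0: consonant
  'h' at position 1: consonant
  'g' at position 2: consonant
  'j' at position 3: consonant
  'j' at position 4: consonant
  'p' at position 5: consonant
  'a' at position 6: vowel (running total: 1)
Total vowels: 1

1


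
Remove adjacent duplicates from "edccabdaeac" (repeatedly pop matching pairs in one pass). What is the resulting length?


Input: edccabdaeac
Stack-based adjacent duplicate removal:
  Read 'e': push. Stack: e
  Read 'd': push. Stack: ed
  Read 'c': push. Stack: edc
  Read 'c': matches stack top 'c' => pop. Stack: ed
  Read 'a': push. Stack: eda
  Read 'b': push. Stack: edab
  Read 'd': push. Stack: edabd
  Read 'a': push. Stack: edabda
  Read 'e': push. Stack: edabdae
  Read 'a': push. Stack: edabdaea
  Read 'c': push. Stack: edabdaeac
Final stack: "edabdaeac" (length 9)

9


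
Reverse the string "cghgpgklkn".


Input: cghgpgklkn
Reading characters right to left:
  Position 9: 'n'
  Position 8: 'k'
  Position 7: 'l'
  Position 6: 'k'
  Position 5: 'g'
  Position 4: 'p'
  Position 3: 'g'
  Position 2: 'h'
  Position 1: 'g'
  Position 0: 'c'
Reversed: nklkgpghgc

nklkgpghgc


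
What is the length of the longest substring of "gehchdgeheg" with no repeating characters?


Input: "gehchdgeheg"
Sliding window (track last position of each char):
  Position 0 ('g'): window [0,0] length 1 -- new best
  Position 1 ('e'): window [0,1] length 2 -- new best
  Position 2 ('h'): window [0,2] length 3 -- new best
  Position 3 ('c'): window [0,3] length 4 -- new best
  Position 4 ('h'): repeat (last at 2), move window start to 3
  Position 4 ('h'): window [3,4] length 2
  Position 5 ('d'): window [3,5] length 3
  Position 6 ('g'): window [3,6] length 4
  Position 7 ('e'): window [3,7] length 5 -- new best
  Position 8 ('h'): repeat (last at 4), move window start to 5
  Position 8 ('h'): window [5,8] length 4
  Position 9 ('e'): repeat (last at 7), move window start to 8
  Position 9 ('e'): window [8,9] length 2
  Position 10 ('g'): window [8,10] length 3
Longest substring with no repeats: "chdge" with length 5

5


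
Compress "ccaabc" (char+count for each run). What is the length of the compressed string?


Input: ccaabc
Runs:
  'c' x 2 => "c2"
  'a' x 2 => "a2"
  'b' x 1 => "b1"
  'c' x 1 => "c1"
Compressed: "c2a2b1c1"
Compressed length: 8

8


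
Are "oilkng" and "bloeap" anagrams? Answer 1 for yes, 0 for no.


Strings: "oilkng", "bloeap"
Sorted first:  giklno
Sorted second: abelop
Differ at position 0: 'g' vs 'a' => not anagrams

0


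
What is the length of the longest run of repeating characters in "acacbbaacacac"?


Input: "acacbbaacacac"
Scanning for longest run:
  Position 1 ('c'): new char, reset run to 1
  Position 2 ('a'): new char, reset run to 1
  Position 3 ('c'): new char, reset run to 1
  Position 4 ('b'): new char, reset run to 1
  Position 5 ('b'): continues run of 'b', length=2
  Position 6 ('a'): new char, reset run to 1
  Position 7 ('a'): continues run of 'a', length=2
  Position 8 ('c'): new char, reset run to 1
  Position 9 ('a'): new char, reset run to 1
  Position 10 ('c'): new char, reset run to 1
  Position 11 ('a'): new char, reset run to 1
  Position 12 ('c'): new char, reset run to 1
Longest run: 'b' with length 2

2


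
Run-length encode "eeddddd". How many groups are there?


Input: eeddddd
Scanning for consecutive runs:
  Group 1: 'e' x 2 (positions 0-1)
  Group 2: 'd' x 5 (positions 2-6)
Total groups: 2

2


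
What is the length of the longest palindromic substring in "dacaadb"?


Input: "dacaadb"
Checking substrings for palindromes:
  [1:4] "aca" (len 3) => palindrome
  [3:5] "aa" (len 2) => palindrome
Longest palindromic substring: "aca" with length 3

3


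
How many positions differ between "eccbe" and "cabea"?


Comparing "eccbe" and "cabea" position by position:
  Position 0: 'e' vs 'c' => DIFFER
  Position 1: 'c' vs 'a' => DIFFER
  Position 2: 'c' vs 'b' => DIFFER
  Position 3: 'b' vs 'e' => DIFFER
  Position 4: 'e' vs 'a' => DIFFER
Positions that differ: 5

5


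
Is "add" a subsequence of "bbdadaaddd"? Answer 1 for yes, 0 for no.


Check if "add" is a subsequence of "bbdadaaddd"
Greedy scan:
  Position 0 ('b'): no match needed
  Position 1 ('b'): no match needed
  Position 2 ('d'): no match needed
  Position 3 ('a'): matches sub[0] = 'a'
  Position 4 ('d'): matches sub[1] = 'd'
  Position 5 ('a'): no match needed
  Position 6 ('a'): no match needed
  Position 7 ('d'): matches sub[2] = 'd'
  Position 8 ('d'): no match needed
  Position 9 ('d'): no match needed
All 3 characters matched => is a subsequence

1


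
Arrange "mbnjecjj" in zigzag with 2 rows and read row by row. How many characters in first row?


Zigzag "mbnjecjj" into 2 rows:
Placing characters:
  'm' => row 0
  'b' => row 1
  'n' => row 0
  'j' => row 1
  'e' => row 0
  'c' => row 1
  'j' => row 0
  'j' => row 1
Rows:
  Row 0: "mnej"
  Row 1: "bjcj"
First row length: 4

4


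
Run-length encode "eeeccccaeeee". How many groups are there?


Input: eeeccccaeeee
Scanning for consecutive runs:
  Group 1: 'e' x 3 (positions 0-2)
  Group 2: 'c' x 4 (positions 3-6)
  Group 3: 'a' x 1 (positions 7-7)
  Group 4: 'e' x 4 (positions 8-11)
Total groups: 4

4


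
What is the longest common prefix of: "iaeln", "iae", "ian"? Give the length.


Words: iaeln, iae, ian
  Position 0: all 'i' => match
  Position 1: all 'a' => match
  Position 2: ('e', 'e', 'n') => mismatch, stop
LCP = "ia" (length 2)

2


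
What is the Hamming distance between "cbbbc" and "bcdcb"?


Comparing "cbbbc" and "bcdcb" position by position:
  Position 0: 'c' vs 'b' => differ
  Position 1: 'b' vs 'c' => differ
  Position 2: 'b' vs 'd' => differ
  Position 3: 'b' vs 'c' => differ
  Position 4: 'c' vs 'b' => differ
Total differences (Hamming distance): 5

5


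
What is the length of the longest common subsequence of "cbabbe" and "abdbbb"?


LCS of "cbabbe" and "abdbbb"
DP table:
           a    b    d    b    b    b
      0    0    0    0    0    0    0
  c   0    0    0    0    0    0    0
  b   0    0    1    1    1    1    1
  a   0    1    1    1    1    1    1
  b   0    1    2    2    2    2    2
  b   0    1    2    2    3    3    3
  e   0    1    2    2    3    3    3
LCS length = dp[6][6] = 3

3


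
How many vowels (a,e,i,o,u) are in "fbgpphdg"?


Input: fbgpphdg
Checking each character:
  'f' at position 0: consonant
  'b' at position 1: consonant
  'g' at position 2: consonant
  'p' at position 3: consonant
  'p' at position 4: consonant
  'h' at position 5: consonant
  'd' at position 6: consonant
  'g' at position 7: consonant
Total vowels: 0

0


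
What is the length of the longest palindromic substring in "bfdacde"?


Input: "bfdacde"
Checking substrings for palindromes:
  No multi-char palindromic substrings found
Longest palindromic substring: "b" with length 1

1


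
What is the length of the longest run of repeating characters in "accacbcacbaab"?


Input: "accacbcacbaab"
Scanning for longest run:
  Position 1 ('c'): new char, reset run to 1
  Position 2 ('c'): continues run of 'c', length=2
  Position 3 ('a'): new char, reset run to 1
  Position 4 ('c'): new char, reset run to 1
  Position 5 ('b'): new char, reset run to 1
  Position 6 ('c'): new char, reset run to 1
  Position 7 ('a'): new char, reset run to 1
  Position 8 ('c'): new char, reset run to 1
  Position 9 ('b'): new char, reset run to 1
  Position 10 ('a'): new char, reset run to 1
  Position 11 ('a'): continues run of 'a', length=2
  Position 12 ('b'): new char, reset run to 1
Longest run: 'c' with length 2

2


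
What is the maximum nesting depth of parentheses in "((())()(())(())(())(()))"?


Input: "((())()(())(())(())(()))"
Tracking depth:
  Position 0 '(': depth becomes 1
  Position 1 '(': depth becomes 2
  Position 2 '(': depth becomes 3
  Position 3 ')': depth becomes 2
  Position 4 ')': depth becomes 1
  Position 5 '(': depth becomes 2
  Position 6 ')': depth becomes 1
  Position 7 '(': depth becomes 2
  Position 8 '(': depth becomes 3
  Position 9 ')': depth becomes 2
  Position 10 ')': depth becomes 1
  Position 11 '(': depth becomes 2
  Position 12 '(': depth becomes 3
  Position 13 ')': depth becomes 2
  Position 14 ')': depth becomes 1
  Position 15 '(': depth becomes 2
  Position 16 '(': depth becomes 3
  Position 17 ')': depth becomes 2
  Position 18 ')': depth becomes 1
  Position 19 '(': depth becomes 2
  Position 20 '(': depth becomes 3
  Position 21 ')': depth becomes 2
  Position 22 ')': depth becomes 1
  Position 23 ')': depth becomes 0
Maximum depth reached: 3

3


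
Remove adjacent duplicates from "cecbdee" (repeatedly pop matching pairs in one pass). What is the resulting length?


Input: cecbdee
Stack-based adjacent duplicate removal:
  Read 'c': push. Stack: c
  Read 'e': push. Stack: ce
  Read 'c': push. Stack: cec
  Read 'b': push. Stack: cecb
  Read 'd': push. Stack: cecbd
  Read 'e': push. Stack: cecbde
  Read 'e': matches stack top 'e' => pop. Stack: cecbd
Final stack: "cecbd" (length 5)

5


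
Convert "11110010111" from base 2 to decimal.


Input: "11110010111" in base 2
Positional expansion:
  Digit '1' (value 1) x 2^10 = 1024
  Digit '1' (value 1) x 2^9 = 512
  Digit '1' (value 1) x 2^8 = 256
  Digit '1' (value 1) x 2^7 = 128
  Digit '0' (value 0) x 2^6 = 0
  Digit '0' (value 0) x 2^5 = 0
  Digit '1' (value 1) x 2^4 = 16
  Digit '0' (value 0) x 2^3 = 0
  Digit '1' (value 1) x 2^2 = 4
  Digit '1' (value 1) x 2^1 = 2
  Digit '1' (value 1) x 2^0 = 1
Sum = 1943

1943


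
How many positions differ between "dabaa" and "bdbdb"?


Comparing "dabaa" and "bdbdb" position by position:
  Position 0: 'd' vs 'b' => DIFFER
  Position 1: 'a' vs 'd' => DIFFER
  Position 2: 'b' vs 'b' => same
  Position 3: 'a' vs 'd' => DIFFER
  Position 4: 'a' vs 'b' => DIFFER
Positions that differ: 4

4


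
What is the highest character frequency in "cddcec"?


Input: cddcec
Character counts:
  'c': 3
  'd': 2
  'e': 1
Maximum frequency: 3

3


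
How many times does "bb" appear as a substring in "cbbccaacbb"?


Searching for "bb" in "cbbccaacbb"
Scanning each position:
  Position 0: "cb" => no
  Position 1: "bb" => MATCH
  Position 2: "bc" => no
  Position 3: "cc" => no
  Position 4: "ca" => no
  Position 5: "aa" => no
  Position 6: "ac" => no
  Position 7: "cb" => no
  Position 8: "bb" => MATCH
Total occurrences: 2

2


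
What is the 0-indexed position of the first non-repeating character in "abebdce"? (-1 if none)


Input: abebdce
Character frequencies:
  'a': 1
  'b': 2
  'c': 1
  'd': 1
  'e': 2
Scanning left to right for freq == 1:
  Position 0 ('a'): unique! => answer = 0

0


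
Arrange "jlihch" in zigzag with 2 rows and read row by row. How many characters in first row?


Zigzag "jlihch" into 2 rows:
Placing characters:
  'j' => row 0
  'l' => row 1
  'i' => row 0
  'h' => row 1
  'c' => row 0
  'h' => row 1
Rows:
  Row 0: "jic"
  Row 1: "lhh"
First row length: 3

3


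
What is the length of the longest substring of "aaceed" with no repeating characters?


Input: "aaceed"
Sliding window (track last position of each char):
  Position 0 ('a'): window [0,0] length 1 -- new best
  Position 1 ('a'): repeat (last at 0), move window start to 1
  Position 1 ('a'): window [1,1] length 1
  Position 2 ('c'): window [1,2] length 2 -- new best
  Position 3 ('e'): window [1,3] length 3 -- new best
  Position 4 ('e'): repeat (last at 3), move window start to 4
  Position 4 ('e'): window [4,4] length 1
  Position 5 ('d'): window [4,5] length 2
Longest substring with no repeats: "ace" with length 3

3


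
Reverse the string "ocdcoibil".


Input: ocdcoibil
Reading characters right to left:
  Position 8: 'l'
  Position 7: 'i'
  Position 6: 'b'
  Position 5: 'i'
  Position 4: 'o'
  Position 3: 'c'
  Position 2: 'd'
  Position 1: 'c'
  Position 0: 'o'
Reversed: libiocdco

libiocdco


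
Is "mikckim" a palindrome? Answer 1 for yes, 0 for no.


Input: mikckim
Reversed: mikckim
  Compare pos 0 ('m') with pos 6 ('m'): match
  Compare pos 1 ('i') with pos 5 ('i'): match
  Compare pos 2 ('k') with pos 4 ('k'): match
Result: palindrome

1


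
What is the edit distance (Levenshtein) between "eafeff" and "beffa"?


Computing edit distance: "eafeff" -> "beffa"
DP table:
           b    e    f    f    a
      0    1    2    3    4    5
  e   1    1    1    2    3    4
  a   2    2    2    2    3    3
  f   3    3    3    2    2    3
  e   4    4    3    3    3    3
  f   5    5    4    3    3    4
  f   6    6    5    4    3    4
Edit distance = dp[6][5] = 4

4


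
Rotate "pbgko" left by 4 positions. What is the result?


Input: "pbgko", rotate left by 4
First 4 characters: "pbgk"
Remaining characters: "o"
Concatenate remaining + first: "o" + "pbgk" = "opbgk"

opbgk


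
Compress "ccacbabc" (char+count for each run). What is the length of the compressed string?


Input: ccacbabc
Runs:
  'c' x 2 => "c2"
  'a' x 1 => "a1"
  'c' x 1 => "c1"
  'b' x 1 => "b1"
  'a' x 1 => "a1"
  'b' x 1 => "b1"
  'c' x 1 => "c1"
Compressed: "c2a1c1b1a1b1c1"
Compressed length: 14

14


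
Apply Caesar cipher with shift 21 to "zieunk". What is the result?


Caesar cipher: shift "zieunk" by 21
  'z' (pos 25) + 21 = pos 20 = 'u'
  'i' (pos 8) + 21 = pos 3 = 'd'
  'e' (pos 4) + 21 = pos 25 = 'z'
  'u' (pos 20) + 21 = pos 15 = 'p'
  'n' (pos 13) + 21 = pos 8 = 'i'
  'k' (pos 10) + 21 = pos 5 = 'f'
Result: udzpif

udzpif


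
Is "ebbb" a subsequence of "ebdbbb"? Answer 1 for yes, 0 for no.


Check if "ebbb" is a subsequence of "ebdbbb"
Greedy scan:
  Position 0 ('e'): matches sub[0] = 'e'
  Position 1 ('b'): matches sub[1] = 'b'
  Position 2 ('d'): no match needed
  Position 3 ('b'): matches sub[2] = 'b'
  Position 4 ('b'): matches sub[3] = 'b'
  Position 5 ('b'): no match needed
All 4 characters matched => is a subsequence

1


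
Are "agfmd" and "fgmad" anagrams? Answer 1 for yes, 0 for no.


Strings: "agfmd", "fgmad"
Sorted first:  adfgm
Sorted second: adfgm
Sorted forms match => anagrams

1


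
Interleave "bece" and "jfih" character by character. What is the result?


Interleaving "bece" and "jfih":
  Position 0: 'b' from first, 'j' from second => "bj"
  Position 1: 'e' from first, 'f' from second => "ef"
  Position 2: 'c' from first, 'i' from second => "ci"
  Position 3: 'e' from first, 'h' from second => "eh"
Result: bjefcieh

bjefcieh


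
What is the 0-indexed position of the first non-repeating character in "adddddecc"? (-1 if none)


Input: adddddecc
Character frequencies:
  'a': 1
  'c': 2
  'd': 5
  'e': 1
Scanning left to right for freq == 1:
  Position 0 ('a'): unique! => answer = 0

0


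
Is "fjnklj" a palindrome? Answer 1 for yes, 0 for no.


Input: fjnklj
Reversed: jlknjf
  Compare pos 0 ('f') with pos 5 ('j'): MISMATCH
  Compare pos 1 ('j') with pos 4 ('l'): MISMATCH
  Compare pos 2 ('n') with pos 3 ('k'): MISMATCH
Result: not a palindrome

0


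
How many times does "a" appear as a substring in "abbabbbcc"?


Searching for "a" in "abbabbbcc"
Scanning each position:
  Position 0: "a" => MATCH
  Position 1: "b" => no
  Position 2: "b" => no
  Position 3: "a" => MATCH
  Position 4: "b" => no
  Position 5: "b" => no
  Position 6: "b" => no
  Position 7: "c" => no
  Position 8: "c" => no
Total occurrences: 2

2


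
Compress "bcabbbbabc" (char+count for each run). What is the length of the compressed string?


Input: bcabbbbabc
Runs:
  'b' x 1 => "b1"
  'c' x 1 => "c1"
  'a' x 1 => "a1"
  'b' x 4 => "b4"
  'a' x 1 => "a1"
  'b' x 1 => "b1"
  'c' x 1 => "c1"
Compressed: "b1c1a1b4a1b1c1"
Compressed length: 14

14


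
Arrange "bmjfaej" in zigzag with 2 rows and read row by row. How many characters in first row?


Zigzag "bmjfaej" into 2 rows:
Placing characters:
  'b' => row 0
  'm' => row 1
  'j' => row 0
  'f' => row 1
  'a' => row 0
  'e' => row 1
  'j' => row 0
Rows:
  Row 0: "bjaj"
  Row 1: "mfe"
First row length: 4

4


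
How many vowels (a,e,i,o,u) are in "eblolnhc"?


Input: eblolnhc
Checking each character:
  'e' at position 0: vowel (running total: 1)
  'b' at position 1: consonant
  'l' at position 2: consonant
  'o' at position 3: vowel (running total: 2)
  'l' at position 4: consonant
  'n' at position 5: consonant
  'h' at position 6: consonant
  'c' at position 7: consonant
Total vowels: 2

2


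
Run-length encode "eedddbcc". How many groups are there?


Input: eedddbcc
Scanning for consecutive runs:
  Group 1: 'e' x 2 (positions 0-1)
  Group 2: 'd' x 3 (positions 2-4)
  Group 3: 'b' x 1 (positions 5-5)
  Group 4: 'c' x 2 (positions 6-7)
Total groups: 4

4


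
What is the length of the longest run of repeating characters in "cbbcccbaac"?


Input: "cbbcccbaac"
Scanning for longest run:
  Position 1 ('b'): new char, reset run to 1
  Position 2 ('b'): continues run of 'b', length=2
  Position 3 ('c'): new char, reset run to 1
  Position 4 ('c'): continues run of 'c', length=2
  Position 5 ('c'): continues run of 'c', length=3
  Position 6 ('b'): new char, reset run to 1
  Position 7 ('a'): new char, reset run to 1
  Position 8 ('a'): continues run of 'a', length=2
  Position 9 ('c'): new char, reset run to 1
Longest run: 'c' with length 3

3


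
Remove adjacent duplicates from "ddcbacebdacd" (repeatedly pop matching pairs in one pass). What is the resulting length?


Input: ddcbacebdacd
Stack-based adjacent duplicate removal:
  Read 'd': push. Stack: d
  Read 'd': matches stack top 'd' => pop. Stack: (empty)
  Read 'c': push. Stack: c
  Read 'b': push. Stack: cb
  Read 'a': push. Stack: cba
  Read 'c': push. Stack: cbac
  Read 'e': push. Stack: cbace
  Read 'b': push. Stack: cbaceb
  Read 'd': push. Stack: cbacebd
  Read 'a': push. Stack: cbacebda
  Read 'c': push. Stack: cbacebdac
  Read 'd': push. Stack: cbacebdacd
Final stack: "cbacebdacd" (length 10)

10


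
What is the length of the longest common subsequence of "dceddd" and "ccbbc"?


LCS of "dceddd" and "ccbbc"
DP table:
           c    c    b    b    c
      0    0    0    0    0    0
  d   0    0    0    0    0    0
  c   0    1    1    1    1    1
  e   0    1    1    1    1    1
  d   0    1    1    1    1    1
  d   0    1    1    1    1    1
  d   0    1    1    1    1    1
LCS length = dp[6][5] = 1

1


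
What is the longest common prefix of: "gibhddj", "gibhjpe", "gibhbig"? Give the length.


Words: gibhddj, gibhjpe, gibhbig
  Position 0: all 'g' => match
  Position 1: all 'i' => match
  Position 2: all 'b' => match
  Position 3: all 'h' => match
  Position 4: ('d', 'j', 'b') => mismatch, stop
LCP = "gibh" (length 4)

4


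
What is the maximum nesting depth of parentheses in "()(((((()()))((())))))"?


Input: "()(((((()()))((())))))"
Tracking depth:
  Position 0 '(': depth becomes 1
  Position 1 ')': depth becomes 0
  Position 2 '(': depth becomes 1
  Position 3 '(': depth becomes 2
  Position 4 '(': depth becomes 3
  Position 5 '(': depth becomes 4
  Position 6 '(': depth becomes 5
  Position 7 '(': depth becomes 6
  Position 8 ')': depth becomes 5
  Position 9 '(': depth becomes 6
  Position 10 ')': depth becomes 5
  Position 11 ')': depth becomes 4
  Position 12 ')': depth becomes 3
  Position 13 '(': depth becomes 4
  Position 14 '(': depth becomes 5
  Position 15 '(': depth becomes 6
  Position 16 ')': depth becomes 5
  Position 17 ')': depth becomes 4
  Position 18 ')': depth becomes 3
  Position 19 ')': depth becomes 2
  Position 20 ')': depth becomes 1
  Position 21 ')': depth becomes 0
Maximum depth reached: 6

6


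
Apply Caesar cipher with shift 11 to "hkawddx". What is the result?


Caesar cipher: shift "hkawddx" by 11
  'h' (pos 7) + 11 = pos 18 = 's'
  'k' (pos 10) + 11 = pos 21 = 'v'
  'a' (pos 0) + 11 = pos 11 = 'l'
  'w' (pos 22) + 11 = pos 7 = 'h'
  'd' (pos 3) + 11 = pos 14 = 'o'
  'd' (pos 3) + 11 = pos 14 = 'o'
  'x' (pos 23) + 11 = pos 8 = 'i'
Result: svlhooi

svlhooi


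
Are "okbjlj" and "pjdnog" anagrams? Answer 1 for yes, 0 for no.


Strings: "okbjlj", "pjdnog"
Sorted first:  bjjklo
Sorted second: dgjnop
Differ at position 0: 'b' vs 'd' => not anagrams

0


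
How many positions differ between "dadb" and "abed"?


Comparing "dadb" and "abed" position by position:
  Position 0: 'd' vs 'a' => DIFFER
  Position 1: 'a' vs 'b' => DIFFER
  Position 2: 'd' vs 'e' => DIFFER
  Position 3: 'b' vs 'd' => DIFFER
Positions that differ: 4

4


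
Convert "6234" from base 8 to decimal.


Input: "6234" in base 8
Positional expansion:
  Digit '6' (value 6) x 8^3 = 3072
  Digit '2' (value 2) x 8^2 = 128
  Digit '3' (value 3) x 8^1 = 24
  Digit '4' (value 4) x 8^0 = 4
Sum = 3228

3228


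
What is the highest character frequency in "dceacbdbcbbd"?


Input: dceacbdbcbbd
Character counts:
  'a': 1
  'b': 4
  'c': 3
  'd': 3
  'e': 1
Maximum frequency: 4

4


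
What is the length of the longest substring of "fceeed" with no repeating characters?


Input: "fceeed"
Sliding window (track last position of each char):
  Position 0 ('f'): window [0,0] length 1 -- new best
  Position 1 ('c'): window [0,1] length 2 -- new best
  Position 2 ('e'): window [0,2] length 3 -- new best
  Position 3 ('e'): repeat (last at 2), move window start to 3
  Position 3 ('e'): window [3,3] length 1
  Position 4 ('e'): repeat (last at 3), move window start to 4
  Position 4 ('e'): window [4,4] length 1
  Position 5 ('d'): window [4,5] length 2
Longest substring with no repeats: "fce" with length 3

3


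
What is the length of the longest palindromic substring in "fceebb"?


Input: "fceebb"
Checking substrings for palindromes:
  [2:4] "ee" (len 2) => palindrome
  [4:6] "bb" (len 2) => palindrome
Longest palindromic substring: "ee" with length 2

2


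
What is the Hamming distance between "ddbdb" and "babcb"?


Comparing "ddbdb" and "babcb" position by position:
  Position 0: 'd' vs 'b' => differ
  Position 1: 'd' vs 'a' => differ
  Position 2: 'b' vs 'b' => same
  Position 3: 'd' vs 'c' => differ
  Position 4: 'b' vs 'b' => same
Total differences (Hamming distance): 3

3


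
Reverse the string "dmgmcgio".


Input: dmgmcgio
Reading characters right to left:
  Position 7: 'o'
  Position 6: 'i'
  Position 5: 'g'
  Position 4: 'c'
  Position 3: 'm'
  Position 2: 'g'
  Position 1: 'm'
  Position 0: 'd'
Reversed: oigcmgmd

oigcmgmd


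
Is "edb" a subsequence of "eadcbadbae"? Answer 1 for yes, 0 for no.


Check if "edb" is a subsequence of "eadcbadbae"
Greedy scan:
  Position 0 ('e'): matches sub[0] = 'e'
  Position 1 ('a'): no match needed
  Position 2 ('d'): matches sub[1] = 'd'
  Position 3 ('c'): no match needed
  Position 4 ('b'): matches sub[2] = 'b'
  Position 5 ('a'): no match needed
  Position 6 ('d'): no match needed
  Position 7 ('b'): no match needed
  Position 8 ('a'): no match needed
  Position 9 ('e'): no match needed
All 3 characters matched => is a subsequence

1


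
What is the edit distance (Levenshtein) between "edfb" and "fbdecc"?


Computing edit distance: "edfb" -> "fbdecc"
DP table:
           f    b    d    e    c    c
      0    1    2    3    4    5    6
  e   1    1    2    3    3    4    5
  d   2    2    2    2    3    4    5
  f   3    2    3    3    3    4    5
  b   4    3    2    3    4    4    5
Edit distance = dp[4][6] = 5

5


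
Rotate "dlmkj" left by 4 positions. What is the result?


Input: "dlmkj", rotate left by 4
First 4 characters: "dlmk"
Remaining characters: "j"
Concatenate remaining + first: "j" + "dlmk" = "jdlmk"

jdlmk


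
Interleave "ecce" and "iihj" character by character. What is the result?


Interleaving "ecce" and "iihj":
  Position 0: 'e' from first, 'i' from second => "ei"
  Position 1: 'c' from first, 'i' from second => "ci"
  Position 2: 'c' from first, 'h' from second => "ch"
  Position 3: 'e' from first, 'j' from second => "ej"
Result: eicichej

eicichej


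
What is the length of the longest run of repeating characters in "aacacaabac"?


Input: "aacacaabac"
Scanning for longest run:
  Position 1 ('a'): continues run of 'a', length=2
  Position 2 ('c'): new char, reset run to 1
  Position 3 ('a'): new char, reset run to 1
  Position 4 ('c'): new char, reset run to 1
  Position 5 ('a'): new char, reset run to 1
  Position 6 ('a'): continues run of 'a', length=2
  Position 7 ('b'): new char, reset run to 1
  Position 8 ('a'): new char, reset run to 1
  Position 9 ('c'): new char, reset run to 1
Longest run: 'a' with length 2

2


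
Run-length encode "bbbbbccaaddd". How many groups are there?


Input: bbbbbccaaddd
Scanning for consecutive runs:
  Group 1: 'b' x 5 (positions 0-4)
  Group 2: 'c' x 2 (positions 5-6)
  Group 3: 'a' x 2 (positions 7-8)
  Group 4: 'd' x 3 (positions 9-11)
Total groups: 4

4


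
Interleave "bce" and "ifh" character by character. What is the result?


Interleaving "bce" and "ifh":
  Position 0: 'b' from first, 'i' from second => "bi"
  Position 1: 'c' from first, 'f' from second => "cf"
  Position 2: 'e' from first, 'h' from second => "eh"
Result: bicfeh

bicfeh


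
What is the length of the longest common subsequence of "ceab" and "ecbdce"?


LCS of "ceab" and "ecbdce"
DP table:
           e    c    b    d    c    e
      0    0    0    0    0    0    0
  c   0    0    1    1    1    1    1
  e   0    1    1    1    1    1    2
  a   0    1    1    1    1    1    2
  b   0    1    1    2    2    2    2
LCS length = dp[4][6] = 2

2


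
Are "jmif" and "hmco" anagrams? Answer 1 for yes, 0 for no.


Strings: "jmif", "hmco"
Sorted first:  fijm
Sorted second: chmo
Differ at position 0: 'f' vs 'c' => not anagrams

0


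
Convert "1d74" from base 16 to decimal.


Input: "1d74" in base 16
Positional expansion:
  Digit '1' (value 1) x 16^3 = 4096
  Digit 'd' (value 13) x 16^2 = 3328
  Digit '7' (value 7) x 16^1 = 112
  Digit '4' (value 4) x 16^0 = 4
Sum = 7540

7540
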